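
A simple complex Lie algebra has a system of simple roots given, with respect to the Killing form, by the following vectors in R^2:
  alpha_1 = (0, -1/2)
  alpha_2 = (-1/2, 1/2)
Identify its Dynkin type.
B_2 (so(5))

Compute the Cartan integers a_ij = 2(alpha_i, alpha_j)/(alpha_j, alpha_j); the resulting 2x2 Cartan matrix is
[[2, -1], [-2, 2]].
The roots have two lengths (squared-length ratio 2:1); the short ones are alpha_{1}. The associated Dynkin diagram is a chain of 2 nodes with a double edge at one end; the terminal node there is the unique short simple root (B_2), so the type is B_2 (the algebra so(5)).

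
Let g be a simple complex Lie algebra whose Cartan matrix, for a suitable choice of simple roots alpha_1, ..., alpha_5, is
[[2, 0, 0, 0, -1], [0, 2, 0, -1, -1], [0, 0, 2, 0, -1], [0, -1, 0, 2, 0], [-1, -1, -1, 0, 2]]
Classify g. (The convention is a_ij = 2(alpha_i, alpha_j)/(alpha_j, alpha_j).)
The matrix has rank 5 with 2's on the diagonal. Reading the off-diagonal entries as Dynkin edges (a single edge where a_ij = a_ji = -1; a double or triple edge where a_ij * a_ji = 2 or 3), the diagram is a chain of 3 nodes with a fork of two nodes at one end (D_5). One simple-root ordering that puts it in standard form is (alpha_4, alpha_2, alpha_5, alpha_1, alpha_3). So the algebra is type D_5, i.e. so(10).

D_5 (so(10))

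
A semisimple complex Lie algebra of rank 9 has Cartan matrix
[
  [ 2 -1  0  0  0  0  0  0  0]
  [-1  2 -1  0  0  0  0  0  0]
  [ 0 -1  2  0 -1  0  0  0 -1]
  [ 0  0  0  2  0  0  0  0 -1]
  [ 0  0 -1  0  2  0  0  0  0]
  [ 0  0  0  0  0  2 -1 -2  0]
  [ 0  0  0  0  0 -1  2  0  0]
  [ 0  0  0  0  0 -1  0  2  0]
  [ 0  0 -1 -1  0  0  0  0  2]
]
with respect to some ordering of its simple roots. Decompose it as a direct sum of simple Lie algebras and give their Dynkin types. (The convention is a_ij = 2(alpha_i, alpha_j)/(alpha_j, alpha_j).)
The diagram associated to this matrix has two connected components: the simple roots {alpha_6, alpha_7, alpha_8} form a chain of 3 nodes with a double edge at one end; the terminal node there is the unique short simple root (B_3), and {alpha_1, alpha_2, alpha_3, alpha_4, alpha_5, alpha_9} form a chain of 5 nodes with one extra node attached to the third node from one end (E_6). A semisimple Lie algebra decomposes uniquely as the direct sum of simple ideals, one per connected component of its Dynkin diagram, so g ≅ B_3 ⊕ E_6 (dimension 21 + 78 = 99).

B_3 ⊕ E_6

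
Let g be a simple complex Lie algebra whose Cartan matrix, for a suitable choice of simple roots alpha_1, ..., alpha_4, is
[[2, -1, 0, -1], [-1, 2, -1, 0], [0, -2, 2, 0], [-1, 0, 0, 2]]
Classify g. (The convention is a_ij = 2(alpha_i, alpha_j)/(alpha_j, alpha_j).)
The matrix has rank 4 with 2's on the diagonal. Reading the off-diagonal entries as Dynkin edges (a single edge where a_ij = a_ji = -1; a double or triple edge where a_ij * a_ji = 2 or 3), the diagram is a chain of 4 nodes with a double edge at one end; the terminal node there is the unique long simple root (C_4). One simple-root ordering that puts it in standard form is (alpha_4, alpha_1, alpha_2, alpha_3). So the algebra is type C_4, i.e. sp(8).

C4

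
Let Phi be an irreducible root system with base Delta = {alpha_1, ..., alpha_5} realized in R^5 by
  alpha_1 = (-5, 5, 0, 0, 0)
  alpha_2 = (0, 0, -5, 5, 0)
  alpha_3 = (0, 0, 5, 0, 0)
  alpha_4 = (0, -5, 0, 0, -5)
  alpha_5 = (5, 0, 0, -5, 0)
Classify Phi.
Compute the Cartan integers a_ij = 2(alpha_i, alpha_j)/(alpha_j, alpha_j); the resulting 5x5 Cartan matrix is
[[2, 0, 0, -1, -1], [0, 2, -2, 0, -1], [0, -1, 2, 0, 0], [-1, 0, 0, 2, 0], [-1, -1, 0, 0, 2]].
The roots have two lengths (squared-length ratio 2:1); the short ones are alpha_{3}. The associated Dynkin diagram is a chain of 5 nodes with a double edge at one end; the terminal node there is the unique short simple root (B_5), so the type is B_5 (the algebra so(11)).

B_5 (so(11))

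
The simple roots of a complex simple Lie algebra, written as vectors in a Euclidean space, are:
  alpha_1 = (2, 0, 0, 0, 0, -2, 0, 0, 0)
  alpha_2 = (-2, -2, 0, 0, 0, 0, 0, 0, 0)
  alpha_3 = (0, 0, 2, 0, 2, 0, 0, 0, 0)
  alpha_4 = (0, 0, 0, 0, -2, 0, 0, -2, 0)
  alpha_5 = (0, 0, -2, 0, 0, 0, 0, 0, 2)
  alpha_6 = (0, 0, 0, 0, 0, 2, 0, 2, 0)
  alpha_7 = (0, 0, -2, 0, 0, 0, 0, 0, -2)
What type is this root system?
D_7 (so(14))

Compute the Cartan integers a_ij = 2(alpha_i, alpha_j)/(alpha_j, alpha_j); the resulting 7x7 Cartan matrix is
[[2, -1, 0, 0, 0, -1, 0], [-1, 2, 0, 0, 0, 0, 0], [0, 0, 2, -1, -1, 0, -1], [0, 0, -1, 2, 0, -1, 0], [0, 0, -1, 0, 2, 0, 0], [-1, 0, 0, -1, 0, 2, 0], [0, 0, -1, 0, 0, 0, 2]].
All simple roots have the same length, so the diagram is simply laced. The associated Dynkin diagram is a chain of 5 nodes with a fork of two nodes at one end (D_7), so the type is D_7 (the algebra so(14)).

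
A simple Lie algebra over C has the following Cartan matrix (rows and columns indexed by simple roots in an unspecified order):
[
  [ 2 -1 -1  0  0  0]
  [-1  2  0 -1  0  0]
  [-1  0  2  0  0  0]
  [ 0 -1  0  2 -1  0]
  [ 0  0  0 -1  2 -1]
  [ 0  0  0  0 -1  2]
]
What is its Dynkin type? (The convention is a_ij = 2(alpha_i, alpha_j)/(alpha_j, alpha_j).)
The matrix has rank 6 with 2's on the diagonal. Reading the off-diagonal entries as Dynkin edges (a single edge where a_ij = a_ji = -1; a double or triple edge where a_ij * a_ji = 2 or 3), the diagram is a chain of 6 nodes with single edges (A_6). One simple-root ordering that puts it in standard form is (alpha_3, alpha_1, alpha_2, alpha_4, alpha_5, alpha_6). So the algebra is type A_6, i.e. sl(7).

A_6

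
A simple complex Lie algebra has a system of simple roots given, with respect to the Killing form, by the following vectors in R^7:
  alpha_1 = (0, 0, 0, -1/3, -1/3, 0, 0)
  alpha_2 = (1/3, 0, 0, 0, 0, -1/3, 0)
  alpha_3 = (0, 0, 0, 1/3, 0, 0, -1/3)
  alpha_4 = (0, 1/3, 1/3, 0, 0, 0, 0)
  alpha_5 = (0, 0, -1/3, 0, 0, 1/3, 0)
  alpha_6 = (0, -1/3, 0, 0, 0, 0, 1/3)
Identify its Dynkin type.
Compute the Cartan integers a_ij = 2(alpha_i, alpha_j)/(alpha_j, alpha_j); the resulting 6x6 Cartan matrix is
[[2, 0, -1, 0, 0, 0], [0, 2, 0, 0, -1, 0], [-1, 0, 2, 0, 0, -1], [0, 0, 0, 2, -1, -1], [0, -1, 0, -1, 2, 0], [0, 0, -1, -1, 0, 2]].
All simple roots have the same length, so the diagram is simply laced. The associated Dynkin diagram is a chain of 6 nodes with single edges (A_6), so the type is A_6 (the algebra sl(7)).

A_6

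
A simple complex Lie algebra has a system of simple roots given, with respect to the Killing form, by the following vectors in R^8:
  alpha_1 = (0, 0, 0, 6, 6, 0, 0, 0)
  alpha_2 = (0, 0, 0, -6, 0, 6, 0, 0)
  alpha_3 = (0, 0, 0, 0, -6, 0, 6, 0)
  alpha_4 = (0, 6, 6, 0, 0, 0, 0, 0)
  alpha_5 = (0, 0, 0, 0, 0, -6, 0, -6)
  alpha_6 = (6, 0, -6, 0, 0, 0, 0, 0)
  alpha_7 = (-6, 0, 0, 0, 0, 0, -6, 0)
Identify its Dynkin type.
Compute the Cartan integers a_ij = 2(alpha_i, alpha_j)/(alpha_j, alpha_j); the resulting 7x7 Cartan matrix is
[[2, -1, -1, 0, 0, 0, 0], [-1, 2, 0, 0, -1, 0, 0], [-1, 0, 2, 0, 0, 0, -1], [0, 0, 0, 2, 0, -1, 0], [0, -1, 0, 0, 2, 0, 0], [0, 0, 0, -1, 0, 2, -1], [0, 0, -1, 0, 0, -1, 2]].
All simple roots have the same length, so the diagram is simply laced. The associated Dynkin diagram is a chain of 7 nodes with single edges (A_7), so the type is A_7 (the algebra sl(8)).

A_7 (sl(8))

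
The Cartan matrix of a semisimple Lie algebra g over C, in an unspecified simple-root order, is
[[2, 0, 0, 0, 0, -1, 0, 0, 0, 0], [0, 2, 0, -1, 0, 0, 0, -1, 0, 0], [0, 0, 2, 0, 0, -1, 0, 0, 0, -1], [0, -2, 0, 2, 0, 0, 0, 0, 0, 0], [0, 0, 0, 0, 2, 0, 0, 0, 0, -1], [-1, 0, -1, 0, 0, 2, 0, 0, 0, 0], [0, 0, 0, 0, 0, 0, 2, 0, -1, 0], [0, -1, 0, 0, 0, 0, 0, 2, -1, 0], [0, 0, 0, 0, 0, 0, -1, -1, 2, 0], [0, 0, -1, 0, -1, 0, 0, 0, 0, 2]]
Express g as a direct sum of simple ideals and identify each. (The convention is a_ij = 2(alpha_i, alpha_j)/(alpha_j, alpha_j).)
A_5 + C_5

The diagram associated to this matrix has two connected components: the simple roots {alpha_1, alpha_3, alpha_5, alpha_6, alpha_10} form a chain of 5 nodes with single edges (A_5), and {alpha_2, alpha_4, alpha_7, alpha_8, alpha_9} form a chain of 5 nodes with a double edge at one end; the terminal node there is the unique long simple root (C_5). A semisimple Lie algebra decomposes uniquely as the direct sum of simple ideals, one per connected component of its Dynkin diagram, so g ≅ A_5 ⊕ C_5 (dimension 35 + 55 = 90).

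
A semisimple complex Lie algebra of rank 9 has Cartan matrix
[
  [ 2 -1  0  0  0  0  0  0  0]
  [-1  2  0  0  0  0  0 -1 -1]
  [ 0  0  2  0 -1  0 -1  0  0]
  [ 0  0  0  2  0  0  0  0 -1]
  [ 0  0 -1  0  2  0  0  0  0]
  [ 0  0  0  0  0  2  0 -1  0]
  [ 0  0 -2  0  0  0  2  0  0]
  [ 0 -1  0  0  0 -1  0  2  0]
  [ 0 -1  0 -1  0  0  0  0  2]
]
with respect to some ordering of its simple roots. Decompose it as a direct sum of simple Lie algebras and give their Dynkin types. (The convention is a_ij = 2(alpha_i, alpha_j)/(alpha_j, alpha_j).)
C3 + E6

The diagram associated to this matrix has two connected components: the simple roots {alpha_3, alpha_5, alpha_7} form a chain of 3 nodes with a double edge at one end; the terminal node there is the unique long simple root (C_3), and {alpha_1, alpha_2, alpha_4, alpha_6, alpha_8, alpha_9} form a chain of 5 nodes with one extra node attached to the third node from one end (E_6). A semisimple Lie algebra decomposes uniquely as the direct sum of simple ideals, one per connected component of its Dynkin diagram, so g ≅ C_3 ⊕ E_6 (dimension 21 + 78 = 99).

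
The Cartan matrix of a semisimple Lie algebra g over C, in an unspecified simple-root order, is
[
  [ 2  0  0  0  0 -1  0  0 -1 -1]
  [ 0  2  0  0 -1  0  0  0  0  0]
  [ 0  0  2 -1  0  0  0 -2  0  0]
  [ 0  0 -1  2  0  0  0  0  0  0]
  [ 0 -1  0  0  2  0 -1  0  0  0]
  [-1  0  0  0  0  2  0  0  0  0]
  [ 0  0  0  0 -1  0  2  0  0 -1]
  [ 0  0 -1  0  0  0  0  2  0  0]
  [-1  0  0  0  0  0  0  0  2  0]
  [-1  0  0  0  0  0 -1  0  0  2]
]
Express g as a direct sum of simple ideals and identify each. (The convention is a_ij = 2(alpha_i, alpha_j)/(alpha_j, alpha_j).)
type B_3 ⊕ type D_7

The diagram associated to this matrix has two connected components: the simple roots {alpha_3, alpha_4, alpha_8} form a chain of 3 nodes with a double edge at one end; the terminal node there is the unique short simple root (B_3), and {alpha_1, alpha_2, alpha_5, alpha_6, alpha_7, alpha_9, alpha_10} form a chain of 5 nodes with a fork of two nodes at one end (D_7). A semisimple Lie algebra decomposes uniquely as the direct sum of simple ideals, one per connected component of its Dynkin diagram, so g ≅ B_3 ⊕ D_7 (dimension 21 + 91 = 112).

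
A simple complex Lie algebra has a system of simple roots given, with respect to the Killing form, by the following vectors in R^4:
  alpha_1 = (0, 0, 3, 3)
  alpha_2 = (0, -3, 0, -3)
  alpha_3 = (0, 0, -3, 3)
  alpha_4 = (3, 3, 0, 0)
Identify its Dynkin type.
D_4 (so(8))

Compute the Cartan integers a_ij = 2(alpha_i, alpha_j)/(alpha_j, alpha_j); the resulting 4x4 Cartan matrix is
[[2, -1, 0, 0], [-1, 2, -1, -1], [0, -1, 2, 0], [0, -1, 0, 2]].
All simple roots have the same length, so the diagram is simply laced. The associated Dynkin diagram is a chain of 2 nodes with a fork of two nodes at one end (D_4), so the type is D_4 (the algebra so(8)).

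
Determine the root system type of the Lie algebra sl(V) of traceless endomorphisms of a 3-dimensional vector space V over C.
A_2

This is sl(3), which has dimension 3^2 - 1 = 8 and rank 3 - 1 = 2 (a Cartan subalgebra is the diagonal traceless matrices). In the classification of classical Lie algebras, the special linear algebra sl(n+1) has type A_n; here n = 2, so the Dynkin diagram is a chain of 2 nodes with single edges (A_2). Hence the type is A_2.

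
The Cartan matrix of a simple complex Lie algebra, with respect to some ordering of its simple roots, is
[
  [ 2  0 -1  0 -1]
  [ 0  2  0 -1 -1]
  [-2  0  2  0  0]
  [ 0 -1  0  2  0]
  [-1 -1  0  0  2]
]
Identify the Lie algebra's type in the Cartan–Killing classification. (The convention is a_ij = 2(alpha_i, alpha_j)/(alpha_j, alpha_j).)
The matrix has rank 5 with 2's on the diagonal. Reading the off-diagonal entries as Dynkin edges (a single edge where a_ij = a_ji = -1; a double or triple edge where a_ij * a_ji = 2 or 3), the diagram is a chain of 5 nodes with a double edge at one end; the terminal node there is the unique long simple root (C_5). One simple-root ordering that puts it in standard form is (alpha_4, alpha_2, alpha_5, alpha_1, alpha_3). So the algebra is type C_5, i.e. sp(10).

C_5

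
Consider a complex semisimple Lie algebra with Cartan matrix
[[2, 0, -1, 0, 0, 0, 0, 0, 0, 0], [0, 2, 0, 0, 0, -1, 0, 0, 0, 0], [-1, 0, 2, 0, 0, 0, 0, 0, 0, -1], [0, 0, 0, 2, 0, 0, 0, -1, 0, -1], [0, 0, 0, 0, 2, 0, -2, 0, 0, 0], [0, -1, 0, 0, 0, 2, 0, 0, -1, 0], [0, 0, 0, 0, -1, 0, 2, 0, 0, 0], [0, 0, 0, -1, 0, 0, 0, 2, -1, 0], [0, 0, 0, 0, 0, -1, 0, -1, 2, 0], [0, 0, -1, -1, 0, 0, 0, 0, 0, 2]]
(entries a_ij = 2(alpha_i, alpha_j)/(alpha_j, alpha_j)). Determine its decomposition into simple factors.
The diagram associated to this matrix has two connected components: the simple roots {alpha_1, alpha_2, alpha_3, alpha_4, alpha_6, alpha_8, alpha_9, alpha_10} form a chain of 8 nodes with single edges (A_8), and {alpha_5, alpha_7} form a chain of 2 nodes with a double edge at one end; the terminal node there is the unique short simple root (B_2). A semisimple Lie algebra decomposes uniquely as the direct sum of simple ideals, one per connected component of its Dynkin diagram, so g ≅ A_8 ⊕ B_2 (dimension 80 + 10 = 90).

type A_8 ⊕ type B_2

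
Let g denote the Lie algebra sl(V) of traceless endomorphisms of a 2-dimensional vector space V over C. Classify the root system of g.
This is sl(2), which has dimension 2^2 - 1 = 3 and rank 2 - 1 = 1 (a Cartan subalgebra is the diagonal traceless matrices). In the classification of classical Lie algebras, the special linear algebra sl(n+1) has type A_n; here n = 1, so the Dynkin diagram is a chain of 1 nodes with single edges (A_1). Hence the type is A_1.

A_1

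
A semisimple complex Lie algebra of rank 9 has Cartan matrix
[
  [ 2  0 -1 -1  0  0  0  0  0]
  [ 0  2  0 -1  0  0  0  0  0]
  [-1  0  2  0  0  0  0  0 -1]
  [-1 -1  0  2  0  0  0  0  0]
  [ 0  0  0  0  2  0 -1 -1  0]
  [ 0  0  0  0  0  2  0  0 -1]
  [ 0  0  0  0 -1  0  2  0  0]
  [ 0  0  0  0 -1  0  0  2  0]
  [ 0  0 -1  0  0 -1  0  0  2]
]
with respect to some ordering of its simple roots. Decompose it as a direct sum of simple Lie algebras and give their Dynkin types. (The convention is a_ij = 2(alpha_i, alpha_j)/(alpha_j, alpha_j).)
The diagram associated to this matrix has two connected components: the simple roots {alpha_5, alpha_7, alpha_8} form a chain of 3 nodes with single edges (A_3), and {alpha_1, alpha_2, alpha_3, alpha_4, alpha_6, alpha_9} form a chain of 6 nodes with single edges (A_6). A semisimple Lie algebra decomposes uniquely as the direct sum of simple ideals, one per connected component of its Dynkin diagram, so g ≅ A_3 ⊕ A_6 (dimension 15 + 48 = 63).

A_3 (sl(4)) ⊕ A_6 (sl(7))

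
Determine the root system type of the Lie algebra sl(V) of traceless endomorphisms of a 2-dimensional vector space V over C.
type A_1

This is sl(2), which has dimension 2^2 - 1 = 3 and rank 2 - 1 = 1 (a Cartan subalgebra is the diagonal traceless matrices). In the classification of classical Lie algebras, the special linear algebra sl(n+1) has type A_n; here n = 1, so the Dynkin diagram is a chain of 1 nodes with single edges (A_1). Hence the type is A_1.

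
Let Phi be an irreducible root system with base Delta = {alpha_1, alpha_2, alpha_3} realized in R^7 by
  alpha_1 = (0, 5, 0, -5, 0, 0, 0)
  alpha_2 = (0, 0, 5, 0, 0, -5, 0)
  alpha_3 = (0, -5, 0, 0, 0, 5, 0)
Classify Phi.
A_3

Compute the Cartan integers a_ij = 2(alpha_i, alpha_j)/(alpha_j, alpha_j); the resulting 3x3 Cartan matrix is
[[2, 0, -1], [0, 2, -1], [-1, -1, 2]].
All simple roots have the same length, so the diagram is simply laced. The associated Dynkin diagram is a chain of 3 nodes with single edges (A_3), so the type is A_3 (the algebra sl(4)).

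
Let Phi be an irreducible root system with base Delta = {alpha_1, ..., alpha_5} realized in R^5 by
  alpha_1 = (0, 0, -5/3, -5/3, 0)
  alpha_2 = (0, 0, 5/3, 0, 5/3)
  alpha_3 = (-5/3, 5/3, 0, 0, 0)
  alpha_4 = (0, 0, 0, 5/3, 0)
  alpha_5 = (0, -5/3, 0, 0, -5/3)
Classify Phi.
Compute the Cartan integers a_ij = 2(alpha_i, alpha_j)/(alpha_j, alpha_j); the resulting 5x5 Cartan matrix is
[[2, -1, 0, -2, 0], [-1, 2, 0, 0, -1], [0, 0, 2, 0, -1], [-1, 0, 0, 2, 0], [0, -1, -1, 0, 2]].
The roots have two lengths (squared-length ratio 2:1); the short ones are alpha_{4}. The associated Dynkin diagram is a chain of 5 nodes with a double edge at one end; the terminal node there is the unique short simple root (B_5), so the type is B_5 (the algebra so(11)).

type B_5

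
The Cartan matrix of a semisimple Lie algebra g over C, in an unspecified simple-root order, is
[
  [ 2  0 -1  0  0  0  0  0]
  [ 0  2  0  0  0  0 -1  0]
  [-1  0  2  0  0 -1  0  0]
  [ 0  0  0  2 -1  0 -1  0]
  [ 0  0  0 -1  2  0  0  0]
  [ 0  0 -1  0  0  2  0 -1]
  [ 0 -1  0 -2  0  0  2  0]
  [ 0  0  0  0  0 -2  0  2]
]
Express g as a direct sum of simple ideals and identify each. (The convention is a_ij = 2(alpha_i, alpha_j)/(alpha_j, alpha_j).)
The diagram associated to this matrix has two connected components: the simple roots {alpha_1, alpha_3, alpha_6, alpha_8} form a chain of 4 nodes with a double edge at one end; the terminal node there is the unique long simple root (C_4), and {alpha_2, alpha_4, alpha_5, alpha_7} form a chain of 4 nodes with a double edge between the middle two (F_4). A semisimple Lie algebra decomposes uniquely as the direct sum of simple ideals, one per connected component of its Dynkin diagram, so g ≅ C_4 ⊕ F_4 (dimension 36 + 52 = 88).

C4 ⊕ F4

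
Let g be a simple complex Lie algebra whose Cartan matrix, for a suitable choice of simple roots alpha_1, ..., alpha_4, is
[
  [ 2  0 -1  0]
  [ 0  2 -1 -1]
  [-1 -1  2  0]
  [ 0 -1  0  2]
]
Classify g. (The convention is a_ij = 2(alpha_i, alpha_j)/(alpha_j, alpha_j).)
The matrix has rank 4 with 2's on the diagonal. Reading the off-diagonal entries as Dynkin edges (a single edge where a_ij = a_ji = -1; a double or triple edge where a_ij * a_ji = 2 or 3), the diagram is a chain of 4 nodes with single edges (A_4). One simple-root ordering that puts it in standard form is (alpha_4, alpha_2, alpha_3, alpha_1). So the algebra is type A_4, i.e. sl(5).

A_4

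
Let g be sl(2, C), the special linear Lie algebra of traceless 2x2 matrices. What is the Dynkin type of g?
This is sl(2), which has dimension 2^2 - 1 = 3 and rank 2 - 1 = 1 (a Cartan subalgebra is the diagonal traceless matrices). In the classification of classical Lie algebras, the special linear algebra sl(n+1) has type A_n; here n = 1, so the Dynkin diagram is a chain of 1 nodes with single edges (A_1). Hence the type is A_1.

type A_1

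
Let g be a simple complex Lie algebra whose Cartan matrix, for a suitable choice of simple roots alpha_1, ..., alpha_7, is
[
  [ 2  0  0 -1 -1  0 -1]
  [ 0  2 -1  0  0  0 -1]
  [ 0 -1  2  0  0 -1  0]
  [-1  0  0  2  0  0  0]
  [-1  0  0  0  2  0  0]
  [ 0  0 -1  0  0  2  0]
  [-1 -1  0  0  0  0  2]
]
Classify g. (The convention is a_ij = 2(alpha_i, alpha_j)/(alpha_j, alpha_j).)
The matrix has rank 7 with 2's on the diagonal. Reading the off-diagonal entries as Dynkin edges (a single edge where a_ij = a_ji = -1; a double or triple edge where a_ij * a_ji = 2 or 3), the diagram is a chain of 5 nodes with a fork of two nodes at one end (D_7). One simple-root ordering that puts it in standard form is (alpha_6, alpha_3, alpha_2, alpha_7, alpha_1, alpha_5, alpha_4). So the algebra is type D_7, i.e. so(14).

D_7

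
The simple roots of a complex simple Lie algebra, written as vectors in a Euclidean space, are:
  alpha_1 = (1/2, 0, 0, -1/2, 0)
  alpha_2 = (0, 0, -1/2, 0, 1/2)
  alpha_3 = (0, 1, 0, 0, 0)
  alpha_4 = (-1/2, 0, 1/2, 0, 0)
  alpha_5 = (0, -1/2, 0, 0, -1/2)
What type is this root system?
Compute the Cartan integers a_ij = 2(alpha_i, alpha_j)/(alpha_j, alpha_j); the resulting 5x5 Cartan matrix is
[[2, 0, 0, -1, 0], [0, 2, 0, -1, -1], [0, 0, 2, 0, -2], [-1, -1, 0, 2, 0], [0, -1, -1, 0, 2]].
The roots have two lengths (squared-length ratio 2:1); the short ones are alpha_{1,2,4,5}. The associated Dynkin diagram is a chain of 5 nodes with a double edge at one end; the terminal node there is the unique long simple root (C_5), so the type is C_5 (the algebra sp(10)).

C_5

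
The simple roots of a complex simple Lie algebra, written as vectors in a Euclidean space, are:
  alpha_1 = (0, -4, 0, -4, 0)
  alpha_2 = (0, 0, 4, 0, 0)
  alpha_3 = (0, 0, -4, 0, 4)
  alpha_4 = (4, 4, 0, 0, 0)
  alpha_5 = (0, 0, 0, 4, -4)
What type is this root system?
Compute the Cartan integers a_ij = 2(alpha_i, alpha_j)/(alpha_j, alpha_j); the resulting 5x5 Cartan matrix is
[[2, 0, 0, -1, -1], [0, 2, -1, 0, 0], [0, -2, 2, 0, -1], [-1, 0, 0, 2, 0], [-1, 0, -1, 0, 2]].
The roots have two lengths (squared-length ratio 2:1); the short ones are alpha_{2}. The associated Dynkin diagram is a chain of 5 nodes with a double edge at one end; the terminal node there is the unique short simple root (B_5), so the type is B_5 (the algebra so(11)).

type B_5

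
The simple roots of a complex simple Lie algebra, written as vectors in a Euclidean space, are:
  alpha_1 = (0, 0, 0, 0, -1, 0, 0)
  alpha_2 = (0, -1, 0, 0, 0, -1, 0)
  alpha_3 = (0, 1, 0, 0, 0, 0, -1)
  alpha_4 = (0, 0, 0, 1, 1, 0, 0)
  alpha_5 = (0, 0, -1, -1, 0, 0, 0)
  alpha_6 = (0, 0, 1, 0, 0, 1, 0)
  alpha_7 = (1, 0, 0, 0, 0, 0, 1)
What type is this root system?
B_7

Compute the Cartan integers a_ij = 2(alpha_i, alpha_j)/(alpha_j, alpha_j); the resulting 7x7 Cartan matrix is
[[2, 0, 0, -1, 0, 0, 0], [0, 2, -1, 0, 0, -1, 0], [0, -1, 2, 0, 0, 0, -1], [-2, 0, 0, 2, -1, 0, 0], [0, 0, 0, -1, 2, -1, 0], [0, -1, 0, 0, -1, 2, 0], [0, 0, -1, 0, 0, 0, 2]].
The roots have two lengths (squared-length ratio 2:1); the short ones are alpha_{1}. The associated Dynkin diagram is a chain of 7 nodes with a double edge at one end; the terminal node there is the unique short simple root (B_7), so the type is B_7 (the algebra so(15)).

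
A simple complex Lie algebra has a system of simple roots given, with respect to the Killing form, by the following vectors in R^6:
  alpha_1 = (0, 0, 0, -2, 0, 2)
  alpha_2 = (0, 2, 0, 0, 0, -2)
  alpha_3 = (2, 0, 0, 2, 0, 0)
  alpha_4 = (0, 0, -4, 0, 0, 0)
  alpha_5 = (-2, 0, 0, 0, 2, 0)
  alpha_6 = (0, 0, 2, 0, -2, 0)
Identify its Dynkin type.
Compute the Cartan integers a_ij = 2(alpha_i, alpha_j)/(alpha_j, alpha_j); the resulting 6x6 Cartan matrix is
[[2, -1, -1, 0, 0, 0], [-1, 2, 0, 0, 0, 0], [-1, 0, 2, 0, -1, 0], [0, 0, 0, 2, 0, -2], [0, 0, -1, 0, 2, -1], [0, 0, 0, -1, -1, 2]].
The roots have two lengths (squared-length ratio 2:1); the short ones are alpha_{1,2,3,5,6}. The associated Dynkin diagram is a chain of 6 nodes with a double edge at one end; the terminal node there is the unique long simple root (C_6), so the type is C_6 (the algebra sp(12)).

C_6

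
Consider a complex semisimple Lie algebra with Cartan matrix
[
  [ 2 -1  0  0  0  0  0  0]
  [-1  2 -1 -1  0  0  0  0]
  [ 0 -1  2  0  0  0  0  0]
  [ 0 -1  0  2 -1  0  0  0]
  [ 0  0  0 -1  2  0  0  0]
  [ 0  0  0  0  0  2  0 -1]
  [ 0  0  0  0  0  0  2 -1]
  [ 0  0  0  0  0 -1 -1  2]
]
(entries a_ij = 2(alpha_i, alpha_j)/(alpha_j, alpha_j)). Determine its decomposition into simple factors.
type A_3 + type D_5

The diagram associated to this matrix has two connected components: the simple roots {alpha_6, alpha_7, alpha_8} form a chain of 3 nodes with single edges (A_3), and {alpha_1, alpha_2, alpha_3, alpha_4, alpha_5} form a chain of 3 nodes with a fork of two nodes at one end (D_5). A semisimple Lie algebra decomposes uniquely as the direct sum of simple ideals, one per connected component of its Dynkin diagram, so g ≅ A_3 ⊕ D_5 (dimension 15 + 45 = 60).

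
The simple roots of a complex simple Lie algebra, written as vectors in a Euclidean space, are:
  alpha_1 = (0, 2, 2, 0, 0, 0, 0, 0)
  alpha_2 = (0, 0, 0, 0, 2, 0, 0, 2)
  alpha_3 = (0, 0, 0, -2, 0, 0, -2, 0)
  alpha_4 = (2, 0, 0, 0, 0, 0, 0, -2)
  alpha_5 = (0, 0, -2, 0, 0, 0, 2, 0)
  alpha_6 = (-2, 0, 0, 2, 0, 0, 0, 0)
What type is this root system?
Compute the Cartan integers a_ij = 2(alpha_i, alpha_j)/(alpha_j, alpha_j); the resulting 6x6 Cartan matrix is
[[2, 0, 0, 0, -1, 0], [0, 2, 0, -1, 0, 0], [0, 0, 2, 0, -1, -1], [0, -1, 0, 2, 0, -1], [-1, 0, -1, 0, 2, 0], [0, 0, -1, -1, 0, 2]].
All simple roots have the same length, so the diagram is simply laced. The associated Dynkin diagram is a chain of 6 nodes with single edges (A_6), so the type is A_6 (the algebra sl(7)).

A_6 (sl(7))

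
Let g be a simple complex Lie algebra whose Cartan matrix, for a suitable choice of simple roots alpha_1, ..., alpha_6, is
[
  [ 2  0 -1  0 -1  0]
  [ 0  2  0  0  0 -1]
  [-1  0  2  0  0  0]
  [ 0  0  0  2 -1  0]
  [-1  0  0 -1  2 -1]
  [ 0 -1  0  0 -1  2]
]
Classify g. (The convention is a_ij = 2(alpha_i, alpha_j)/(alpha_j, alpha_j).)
E6

The matrix has rank 6 with 2's on the diagonal. Reading the off-diagonal entries as Dynkin edges (a single edge where a_ij = a_ji = -1; a double or triple edge where a_ij * a_ji = 2 or 3), the diagram is a chain of 5 nodes with one extra node attached to the third node from one end (E_6). One simple-root ordering that puts it in standard form is (alpha_3, alpha_4, alpha_1, alpha_5, alpha_6, alpha_2). So the algebra is type E_6.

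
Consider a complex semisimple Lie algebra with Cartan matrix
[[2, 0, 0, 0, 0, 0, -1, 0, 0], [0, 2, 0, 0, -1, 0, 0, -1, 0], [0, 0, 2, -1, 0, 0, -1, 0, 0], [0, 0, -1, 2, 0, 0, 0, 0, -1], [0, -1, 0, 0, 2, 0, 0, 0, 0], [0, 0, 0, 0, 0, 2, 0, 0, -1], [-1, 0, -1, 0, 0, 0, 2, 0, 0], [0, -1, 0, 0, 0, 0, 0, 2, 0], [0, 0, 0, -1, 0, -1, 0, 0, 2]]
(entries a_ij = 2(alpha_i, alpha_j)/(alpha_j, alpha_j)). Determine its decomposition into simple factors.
The diagram associated to this matrix has two connected components: the simple roots {alpha_2, alpha_5, alpha_8} form a chain of 3 nodes with single edges (A_3), and {alpha_1, alpha_3, alpha_4, alpha_6, alpha_7, alpha_9} form a chain of 6 nodes with single edges (A_6). A semisimple Lie algebra decomposes uniquely as the direct sum of simple ideals, one per connected component of its Dynkin diagram, so g ≅ A_3 ⊕ A_6 (dimension 15 + 48 = 63).

A3 ⊕ A6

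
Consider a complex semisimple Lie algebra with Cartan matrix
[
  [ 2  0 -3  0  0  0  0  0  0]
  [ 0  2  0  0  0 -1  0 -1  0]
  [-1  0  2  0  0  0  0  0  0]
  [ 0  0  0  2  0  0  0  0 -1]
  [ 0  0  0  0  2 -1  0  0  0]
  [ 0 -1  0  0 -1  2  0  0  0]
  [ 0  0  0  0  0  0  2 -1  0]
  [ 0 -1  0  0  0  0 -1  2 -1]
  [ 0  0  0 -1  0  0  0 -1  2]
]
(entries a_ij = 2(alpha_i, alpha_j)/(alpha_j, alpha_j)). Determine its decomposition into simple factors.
type E_7 ⊕ type G_2

The diagram associated to this matrix has two connected components: the simple roots {alpha_2, alpha_4, alpha_5, alpha_6, alpha_7, alpha_8, alpha_9} form a chain of 6 nodes with one extra node attached to the third node from one end (E_7), and {alpha_1, alpha_3} form two nodes joined by a triple edge (G_2). A semisimple Lie algebra decomposes uniquely as the direct sum of simple ideals, one per connected component of its Dynkin diagram, so g ≅ E_7 ⊕ G_2 (dimension 133 + 14 = 147).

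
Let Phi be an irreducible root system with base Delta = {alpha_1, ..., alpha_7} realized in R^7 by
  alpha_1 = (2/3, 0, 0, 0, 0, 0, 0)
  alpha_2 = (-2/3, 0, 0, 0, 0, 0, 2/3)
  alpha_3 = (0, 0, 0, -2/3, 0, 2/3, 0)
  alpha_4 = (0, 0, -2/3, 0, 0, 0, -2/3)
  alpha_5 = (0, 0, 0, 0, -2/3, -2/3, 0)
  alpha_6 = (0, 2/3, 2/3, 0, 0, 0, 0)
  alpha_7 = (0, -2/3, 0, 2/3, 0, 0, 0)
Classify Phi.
B7

Compute the Cartan integers a_ij = 2(alpha_i, alpha_j)/(alpha_j, alpha_j); the resulting 7x7 Cartan matrix is
[[2, -1, 0, 0, 0, 0, 0], [-2, 2, 0, -1, 0, 0, 0], [0, 0, 2, 0, -1, 0, -1], [0, -1, 0, 2, 0, -1, 0], [0, 0, -1, 0, 2, 0, 0], [0, 0, 0, -1, 0, 2, -1], [0, 0, -1, 0, 0, -1, 2]].
The roots have two lengths (squared-length ratio 2:1); the short ones are alpha_{1}. The associated Dynkin diagram is a chain of 7 nodes with a double edge at one end; the terminal node there is the unique short simple root (B_7), so the type is B_7 (the algebra so(15)).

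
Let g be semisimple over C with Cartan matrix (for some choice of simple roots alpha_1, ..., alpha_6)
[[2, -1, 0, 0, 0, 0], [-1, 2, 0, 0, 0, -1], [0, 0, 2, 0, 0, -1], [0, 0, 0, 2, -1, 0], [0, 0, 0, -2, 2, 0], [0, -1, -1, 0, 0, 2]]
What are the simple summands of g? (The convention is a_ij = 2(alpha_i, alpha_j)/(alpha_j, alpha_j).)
A_4 ⊕ B_2

The diagram associated to this matrix has two connected components: the simple roots {alpha_1, alpha_2, alpha_3, alpha_6} form a chain of 4 nodes with single edges (A_4), and {alpha_4, alpha_5} form a chain of 2 nodes with a double edge at one end; the terminal node there is the unique short simple root (B_2). A semisimple Lie algebra decomposes uniquely as the direct sum of simple ideals, one per connected component of its Dynkin diagram, so g ≅ A_4 ⊕ B_2 (dimension 24 + 10 = 34).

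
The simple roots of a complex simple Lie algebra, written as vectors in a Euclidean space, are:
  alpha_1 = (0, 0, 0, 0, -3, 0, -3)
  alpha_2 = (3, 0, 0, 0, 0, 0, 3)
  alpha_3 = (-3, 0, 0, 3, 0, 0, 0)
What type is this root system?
Compute the Cartan integers a_ij = 2(alpha_i, alpha_j)/(alpha_j, alpha_j); the resulting 3x3 Cartan matrix is
[[2, -1, 0], [-1, 2, -1], [0, -1, 2]].
All simple roots have the same length, so the diagram is simply laced. The associated Dynkin diagram is a chain of 3 nodes with single edges (A_3), so the type is A_3 (the algebra sl(4)).

type A_3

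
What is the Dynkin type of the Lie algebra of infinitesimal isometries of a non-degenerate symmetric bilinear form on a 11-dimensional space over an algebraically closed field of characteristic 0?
type B_5

This is so(11) with 11 odd, which has dimension 11(11-1)/2 = 55 and rank (11-1)/2 = 5. In the classification of classical Lie algebras, the orthogonal algebra so(2n+1) in an odd number of variables has type B_n; here n = 5, so the Dynkin diagram is a chain of 5 nodes with a double edge at one end; the terminal node there is the unique short simple root (B_5). Hence the type is B_5.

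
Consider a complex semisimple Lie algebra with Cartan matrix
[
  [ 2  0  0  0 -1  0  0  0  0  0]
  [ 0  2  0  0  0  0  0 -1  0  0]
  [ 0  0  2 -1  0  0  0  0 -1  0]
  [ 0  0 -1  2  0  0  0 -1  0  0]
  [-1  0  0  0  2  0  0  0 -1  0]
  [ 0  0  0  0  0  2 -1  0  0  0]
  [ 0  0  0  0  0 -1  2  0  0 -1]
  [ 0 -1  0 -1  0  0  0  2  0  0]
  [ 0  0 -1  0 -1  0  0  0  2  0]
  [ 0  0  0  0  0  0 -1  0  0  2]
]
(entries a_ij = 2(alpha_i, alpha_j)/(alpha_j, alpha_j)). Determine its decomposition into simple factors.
The diagram associated to this matrix has two connected components: the simple roots {alpha_6, alpha_7, alpha_10} form a chain of 3 nodes with single edges (A_3), and {alpha_1, alpha_2, alpha_3, alpha_4, alpha_5, alpha_8, alpha_9} form a chain of 7 nodes with single edges (A_7). A semisimple Lie algebra decomposes uniquely as the direct sum of simple ideals, one per connected component of its Dynkin diagram, so g ≅ A_3 ⊕ A_7 (dimension 15 + 63 = 78).

A_3 ⊕ A_7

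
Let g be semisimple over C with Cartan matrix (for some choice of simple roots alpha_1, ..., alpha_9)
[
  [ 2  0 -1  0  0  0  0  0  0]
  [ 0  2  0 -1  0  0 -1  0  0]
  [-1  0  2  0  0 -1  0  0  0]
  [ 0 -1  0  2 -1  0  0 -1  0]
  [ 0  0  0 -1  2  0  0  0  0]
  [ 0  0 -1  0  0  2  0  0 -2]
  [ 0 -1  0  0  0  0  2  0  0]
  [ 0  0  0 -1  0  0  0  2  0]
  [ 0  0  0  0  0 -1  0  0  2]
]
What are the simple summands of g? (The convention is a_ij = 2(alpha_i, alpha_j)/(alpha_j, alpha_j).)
B4 ⊕ D5

The diagram associated to this matrix has two connected components: the simple roots {alpha_1, alpha_3, alpha_6, alpha_9} form a chain of 4 nodes with a double edge at one end; the terminal node there is the unique short simple root (B_4), and {alpha_2, alpha_4, alpha_5, alpha_7, alpha_8} form a chain of 3 nodes with a fork of two nodes at one end (D_5). A semisimple Lie algebra decomposes uniquely as the direct sum of simple ideals, one per connected component of its Dynkin diagram, so g ≅ B_4 ⊕ D_5 (dimension 36 + 45 = 81).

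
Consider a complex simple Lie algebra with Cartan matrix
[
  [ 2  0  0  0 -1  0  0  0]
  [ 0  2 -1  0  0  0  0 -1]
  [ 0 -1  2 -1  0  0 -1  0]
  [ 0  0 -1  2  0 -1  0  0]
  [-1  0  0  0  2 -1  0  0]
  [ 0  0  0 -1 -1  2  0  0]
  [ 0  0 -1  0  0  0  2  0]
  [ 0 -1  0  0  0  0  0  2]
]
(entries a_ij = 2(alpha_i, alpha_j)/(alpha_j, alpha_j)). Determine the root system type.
The matrix has rank 8 with 2's on the diagonal. Reading the off-diagonal entries as Dynkin edges (a single edge where a_ij = a_ji = -1; a double or triple edge where a_ij * a_ji = 2 or 3), the diagram is a chain of 7 nodes with one extra node attached to the third node from one end (E_8). One simple-root ordering that puts it in standard form is (alpha_8, alpha_7, alpha_2, alpha_3, alpha_4, alpha_6, alpha_5, alpha_1). So the algebra is type E_8.

E_8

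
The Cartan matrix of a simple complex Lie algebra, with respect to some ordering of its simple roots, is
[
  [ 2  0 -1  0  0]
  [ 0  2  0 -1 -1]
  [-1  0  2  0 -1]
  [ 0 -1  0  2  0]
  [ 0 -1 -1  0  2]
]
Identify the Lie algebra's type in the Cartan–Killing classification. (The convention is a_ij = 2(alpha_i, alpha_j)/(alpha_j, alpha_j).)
The matrix has rank 5 with 2's on the diagonal. Reading the off-diagonal entries as Dynkin edges (a single edge where a_ij = a_ji = -1; a double or triple edge where a_ij * a_ji = 2 or 3), the diagram is a chain of 5 nodes with single edges (A_5). One simple-root ordering that puts it in standard form is (alpha_4, alpha_2, alpha_5, alpha_3, alpha_1). So the algebra is type A_5, i.e. sl(6).

type A_5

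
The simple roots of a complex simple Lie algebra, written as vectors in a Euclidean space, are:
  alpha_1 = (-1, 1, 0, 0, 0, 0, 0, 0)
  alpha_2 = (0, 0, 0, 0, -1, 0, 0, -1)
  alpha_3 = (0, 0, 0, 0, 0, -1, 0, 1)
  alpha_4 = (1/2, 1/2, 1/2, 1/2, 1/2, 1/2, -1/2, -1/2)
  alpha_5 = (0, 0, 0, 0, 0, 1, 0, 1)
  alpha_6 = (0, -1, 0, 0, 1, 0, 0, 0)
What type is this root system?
Compute the Cartan integers a_ij = 2(alpha_i, alpha_j)/(alpha_j, alpha_j); the resulting 6x6 Cartan matrix is
[[2, 0, 0, 0, 0, -1], [0, 2, -1, 0, -1, -1], [0, -1, 2, -1, 0, 0], [0, 0, -1, 2, 0, 0], [0, -1, 0, 0, 2, 0], [-1, -1, 0, 0, 0, 2]].
All simple roots have the same length, so the diagram is simply laced. The associated Dynkin diagram is a chain of 5 nodes with one extra node attached to the third node from one end (E_6), so the type is E_6.

E_6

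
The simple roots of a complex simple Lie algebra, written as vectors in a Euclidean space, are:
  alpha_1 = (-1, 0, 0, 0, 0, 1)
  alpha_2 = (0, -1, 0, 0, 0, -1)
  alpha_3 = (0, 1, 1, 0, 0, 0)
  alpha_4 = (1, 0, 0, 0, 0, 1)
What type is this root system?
type D_4

Compute the Cartan integers a_ij = 2(alpha_i, alpha_j)/(alpha_j, alpha_j); the resulting 4x4 Cartan matrix is
[[2, -1, 0, 0], [-1, 2, -1, -1], [0, -1, 2, 0], [0, -1, 0, 2]].
All simple roots have the same length, so the diagram is simply laced. The associated Dynkin diagram is a chain of 2 nodes with a fork of two nodes at one end (D_4), so the type is D_4 (the algebra so(8)).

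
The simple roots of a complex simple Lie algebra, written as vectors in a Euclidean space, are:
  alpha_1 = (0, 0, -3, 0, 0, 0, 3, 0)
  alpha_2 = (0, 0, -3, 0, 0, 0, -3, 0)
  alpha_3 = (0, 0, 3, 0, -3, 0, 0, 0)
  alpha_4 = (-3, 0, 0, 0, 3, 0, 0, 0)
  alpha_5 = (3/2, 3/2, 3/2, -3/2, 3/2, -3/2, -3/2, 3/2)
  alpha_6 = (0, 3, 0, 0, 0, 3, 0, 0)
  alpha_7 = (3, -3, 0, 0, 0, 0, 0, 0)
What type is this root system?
Compute the Cartan integers a_ij = 2(alpha_i, alpha_j)/(alpha_j, alpha_j); the resulting 7x7 Cartan matrix is
[[2, 0, -1, 0, -1, 0, 0], [0, 2, -1, 0, 0, 0, 0], [-1, -1, 2, -1, 0, 0, 0], [0, 0, -1, 2, 0, 0, -1], [-1, 0, 0, 0, 2, 0, 0], [0, 0, 0, 0, 0, 2, -1], [0, 0, 0, -1, 0, -1, 2]].
All simple roots have the same length, so the diagram is simply laced. The associated Dynkin diagram is a chain of 6 nodes with one extra node attached to the third node from one end (E_7), so the type is E_7.

E7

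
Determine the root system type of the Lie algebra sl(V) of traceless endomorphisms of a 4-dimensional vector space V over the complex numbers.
A_3

This is sl(4), which has dimension 4^2 - 1 = 15 and rank 4 - 1 = 3 (a Cartan subalgebra is the diagonal traceless matrices). In the classification of classical Lie algebras, the special linear algebra sl(n+1) has type A_n; here n = 3, so the Dynkin diagram is a chain of 3 nodes with single edges (A_3). Hence the type is A_3.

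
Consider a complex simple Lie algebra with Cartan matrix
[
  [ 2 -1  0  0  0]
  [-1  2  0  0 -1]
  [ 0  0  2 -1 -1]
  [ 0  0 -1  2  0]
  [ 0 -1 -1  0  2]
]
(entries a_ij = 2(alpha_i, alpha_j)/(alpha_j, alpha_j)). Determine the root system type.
A_5 (sl(6))

The matrix has rank 5 with 2's on the diagonal. Reading the off-diagonal entries as Dynkin edges (a single edge where a_ij = a_ji = -1; a double or triple edge where a_ij * a_ji = 2 or 3), the diagram is a chain of 5 nodes with single edges (A_5). One simple-root ordering that puts it in standard form is (alpha_1, alpha_2, alpha_5, alpha_3, alpha_4). So the algebra is type A_5, i.e. sl(6).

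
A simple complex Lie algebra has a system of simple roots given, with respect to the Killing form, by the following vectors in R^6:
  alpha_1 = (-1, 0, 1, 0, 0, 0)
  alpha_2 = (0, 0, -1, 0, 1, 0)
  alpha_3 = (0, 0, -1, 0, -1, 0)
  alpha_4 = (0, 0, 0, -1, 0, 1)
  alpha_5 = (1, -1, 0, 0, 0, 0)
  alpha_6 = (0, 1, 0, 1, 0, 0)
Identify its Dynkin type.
D6

Compute the Cartan integers a_ij = 2(alpha_i, alpha_j)/(alpha_j, alpha_j); the resulting 6x6 Cartan matrix is
[[2, -1, -1, 0, -1, 0], [-1, 2, 0, 0, 0, 0], [-1, 0, 2, 0, 0, 0], [0, 0, 0, 2, 0, -1], [-1, 0, 0, 0, 2, -1], [0, 0, 0, -1, -1, 2]].
All simple roots have the same length, so the diagram is simply laced. The associated Dynkin diagram is a chain of 4 nodes with a fork of two nodes at one end (D_6), so the type is D_6 (the algebra so(12)).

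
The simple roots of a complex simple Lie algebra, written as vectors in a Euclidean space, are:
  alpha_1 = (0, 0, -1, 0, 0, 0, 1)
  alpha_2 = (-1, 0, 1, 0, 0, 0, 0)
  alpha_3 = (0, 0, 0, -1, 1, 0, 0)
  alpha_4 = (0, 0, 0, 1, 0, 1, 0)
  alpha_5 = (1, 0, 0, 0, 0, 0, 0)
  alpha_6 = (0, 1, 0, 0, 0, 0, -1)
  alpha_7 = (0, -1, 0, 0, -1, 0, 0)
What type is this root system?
Compute the Cartan integers a_ij = 2(alpha_i, alpha_j)/(alpha_j, alpha_j); the resulting 7x7 Cartan matrix is
[[2, -1, 0, 0, 0, -1, 0], [-1, 2, 0, 0, -2, 0, 0], [0, 0, 2, -1, 0, 0, -1], [0, 0, -1, 2, 0, 0, 0], [0, -1, 0, 0, 2, 0, 0], [-1, 0, 0, 0, 0, 2, -1], [0, 0, -1, 0, 0, -1, 2]].
The roots have two lengths (squared-length ratio 2:1); the short ones are alpha_{5}. The associated Dynkin diagram is a chain of 7 nodes with a double edge at one end; the terminal node there is the unique short simple root (B_7), so the type is B_7 (the algebra so(15)).

B_7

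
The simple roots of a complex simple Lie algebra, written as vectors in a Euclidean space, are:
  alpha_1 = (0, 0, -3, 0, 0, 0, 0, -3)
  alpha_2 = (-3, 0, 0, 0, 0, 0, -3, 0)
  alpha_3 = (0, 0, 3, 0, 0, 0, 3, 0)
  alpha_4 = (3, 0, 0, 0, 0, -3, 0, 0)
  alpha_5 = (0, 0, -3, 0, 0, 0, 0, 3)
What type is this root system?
Compute the Cartan integers a_ij = 2(alpha_i, alpha_j)/(alpha_j, alpha_j); the resulting 5x5 Cartan matrix is
[[2, 0, -1, 0, 0], [0, 2, -1, -1, 0], [-1, -1, 2, 0, -1], [0, -1, 0, 2, 0], [0, 0, -1, 0, 2]].
All simple roots have the same length, so the diagram is simply laced. The associated Dynkin diagram is a chain of 3 nodes with a fork of two nodes at one end (D_5), so the type is D_5 (the algebra so(10)).

D5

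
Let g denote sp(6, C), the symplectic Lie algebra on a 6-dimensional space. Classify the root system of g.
This is sp(6), which has dimension 6(6+1)/2 = 21 and rank 6/2 = 3. In the classification of classical Lie algebras, the symplectic algebra sp(2n) has type C_n; here n = 3, so the Dynkin diagram is a chain of 3 nodes with a double edge at one end; the terminal node there is the unique long simple root (C_3). Hence the type is C_3.

C_3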